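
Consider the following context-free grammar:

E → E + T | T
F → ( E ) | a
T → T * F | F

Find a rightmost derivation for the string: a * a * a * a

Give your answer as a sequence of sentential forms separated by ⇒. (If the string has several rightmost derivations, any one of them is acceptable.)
Start with E.
Step 1: the rightmost non-terminal is E; apply E → T:  T
Step 2: the rightmost non-terminal is T; apply T → T * F:  T * F
Step 3: the rightmost non-terminal is F; apply F → a:  T * a
Step 4: the rightmost non-terminal is T; apply T → T * F:  T * F * a
Step 5: the rightmost non-terminal is F; apply F → a:  T * a * a
Step 6: the rightmost non-terminal is T; apply T → T * F:  T * F * a * a
Step 7: the rightmost non-terminal is F; apply F → a:  T * a * a * a
Step 8: the rightmost non-terminal is T; apply T → F:  F * a * a * a
Step 9: the rightmost non-terminal is F; apply F → a:  a * a * a * a

Final answer: E ⇒ T ⇒ T * F ⇒ T * a ⇒ T * F * a ⇒ T * a * a ⇒ T * F * a * a ⇒ T * a * a * a ⇒ F * a * a * a ⇒ a * a * a * a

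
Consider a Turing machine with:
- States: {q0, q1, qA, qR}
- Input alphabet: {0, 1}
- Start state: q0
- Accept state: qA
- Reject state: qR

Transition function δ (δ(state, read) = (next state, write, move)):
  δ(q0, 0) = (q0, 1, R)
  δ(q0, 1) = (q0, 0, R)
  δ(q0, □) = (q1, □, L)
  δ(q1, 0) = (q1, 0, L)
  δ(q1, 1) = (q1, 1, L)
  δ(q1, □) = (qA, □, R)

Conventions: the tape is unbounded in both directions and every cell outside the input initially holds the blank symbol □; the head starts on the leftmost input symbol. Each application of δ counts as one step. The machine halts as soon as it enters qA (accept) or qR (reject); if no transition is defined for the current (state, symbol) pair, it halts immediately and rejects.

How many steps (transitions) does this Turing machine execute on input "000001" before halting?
Step 0: [q0]000001 (head at position 0)
Step 1: δ(q0, 0) = (q0, 1, R)  ⊢  1[q0]00001 (head at position 1)
Step 2: δ(q0, 0) = (q0, 1, R)  ⊢  11[q0]0001 (head at position 2)
Step 3: δ(q0, 0) = (q0, 1, R)  ⊢  111[q0]001 (head at position 3)
Step 4: δ(q0, 0) = (q0, 1, R)  ⊢  1111[q0]01 (head at position 4)
Step 5: δ(q0, 0) = (q0, 1, R)  ⊢  11111[q0]1 (head at position 5)
Step 6: δ(q0, 1) = (q0, 0, R)  ⊢  111110[q0]□ (head at position 6)
Step 7: δ(q0, □) = (q1, □, L)  ⊢  11111[q1]0□ (head at position 5)
Step 8: δ(q1, 0) = (q1, 0, L)  ⊢  1111[q1]10□ (head at position 4)
Step 9: δ(q1, 1) = (q1, 1, L)  ⊢  111[q1]110□ (head at position 3)
Step 10: δ(q1, 1) = (q1, 1, L)  ⊢  11[q1]1110□ (head at position 2)
Step 11: δ(q1, 1) = (q1, 1, L)  ⊢  1[q1]11110□ (head at position 1)
Step 12: δ(q1, 1) = (q1, 1, L)  ⊢  [q1]111110□ (head at position 0)
Step 13: δ(q1, 1) = (q1, 1, L)  ⊢  [q1]□111110□ (head at position -1)
Step 14: δ(q1, □) = (qA, □, R)  ⊢  □[qA]111110□ (head at position 0)
The machine is in qA, so it halts and accepts.
Number of transitions executed: 14.

Final answer: 14 steps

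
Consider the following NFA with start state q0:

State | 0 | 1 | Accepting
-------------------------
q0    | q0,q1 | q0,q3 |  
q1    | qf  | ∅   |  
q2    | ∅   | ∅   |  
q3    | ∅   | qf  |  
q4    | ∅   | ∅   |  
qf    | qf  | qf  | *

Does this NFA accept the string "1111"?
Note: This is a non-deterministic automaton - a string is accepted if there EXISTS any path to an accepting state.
Track the set of states the NFA could be in: start {q0}
Read '1': {q0} → {q0, q3}
Read '1': {q0, q3} → {q0, q3, qf}
Read '1': {q0, q3, qf} → {q0, q3, qf}
Read '1': {q0, q3, qf} → {q0, q3, qf}
Final set {q0, q3, qf} contains accepting state(s) {qf} → accepted.

Final answer: Yes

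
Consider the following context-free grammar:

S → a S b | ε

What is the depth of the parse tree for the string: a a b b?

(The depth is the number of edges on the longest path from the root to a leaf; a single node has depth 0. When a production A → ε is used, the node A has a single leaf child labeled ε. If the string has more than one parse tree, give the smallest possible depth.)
The only parse tree applies S → a S b 2 times (once per matching a…b pair) and then S → ε.
The S nodes sit at depths 0, 1, …, 2; the innermost S (depth 2) has the single child ε at depth 3.
The terminal leaves a, b are at depths 1..2, so the longest root-to-leaf path is S → S → … → S → ε with 3 edges.
Depth = 3.

Final answer: 3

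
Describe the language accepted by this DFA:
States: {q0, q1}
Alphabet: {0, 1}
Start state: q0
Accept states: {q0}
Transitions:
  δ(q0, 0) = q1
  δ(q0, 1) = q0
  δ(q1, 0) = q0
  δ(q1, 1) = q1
Analyzing the DFA structure:
Start state: q0
Accept states: {q0}
Interpreting what each state remembers (checking against the transitions):
  q0: an even number of 0s has been read so far
  q1: an odd number of 0s has been read so far
  δ(q0, 0): in q0 (an even number of 0s has been read so far), after reading 0 we have: an odd number of 0s has been read so far → q1
  δ(q0, 1): in q0 (an even number of 0s has been read so far), after reading 1 we have: an even number of 0s has been read so far → q0
  δ(q1, 0): in q1 (an odd number of 0s has been read so far), after reading 0 we have: an even number of 0s has been read so far → q0
  δ(q1, 1): in q1 (an odd number of 0s has been read so far), after reading 1 we have: an odd number of 0s has been read so far → q1
A string is accepted iff it ends in {q0}, i.e. an even number of 0s has been read so far.
Language: All binary strings with an even number of 0s

Final answer: All binary strings with an even number of 0s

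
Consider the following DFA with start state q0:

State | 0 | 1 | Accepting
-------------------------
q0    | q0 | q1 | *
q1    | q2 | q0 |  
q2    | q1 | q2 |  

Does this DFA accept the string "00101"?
Start in q0.
Read '0': q0 → q0
Read '0': q0 → q0
Read '1': q0 → q1
Read '0': q1 → q2
Read '1': q2 → q2
Final state q2 is not accepting, so the string is rejected.

Final answer: No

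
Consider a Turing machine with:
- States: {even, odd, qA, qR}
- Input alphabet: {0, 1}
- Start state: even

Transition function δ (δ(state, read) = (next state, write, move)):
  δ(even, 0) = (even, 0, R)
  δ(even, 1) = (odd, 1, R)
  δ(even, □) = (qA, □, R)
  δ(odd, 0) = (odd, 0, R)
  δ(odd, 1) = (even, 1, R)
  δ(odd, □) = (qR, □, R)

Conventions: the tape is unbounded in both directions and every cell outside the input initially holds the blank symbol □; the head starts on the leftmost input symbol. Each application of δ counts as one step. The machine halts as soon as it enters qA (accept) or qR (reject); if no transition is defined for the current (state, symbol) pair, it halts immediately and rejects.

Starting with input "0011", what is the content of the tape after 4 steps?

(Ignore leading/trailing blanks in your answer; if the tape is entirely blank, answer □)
Step 0: [even]0011 (head at position 0)
Step 1: δ(even, 0) = (even, 0, R)  ⊢  0[even]011 (head at position 1)
Step 2: δ(even, 0) = (even, 0, R)  ⊢  00[even]11 (head at position 2)
Step 3: δ(even, 1) = (odd, 1, R)  ⊢  001[odd]1 (head at position 3)
Step 4: δ(odd, 1) = (even, 1, R)  ⊢  0011[even]□ (head at position 4)
Tape after 4 steps (ignoring surrounding blanks): 0011

Final answer: Tape: 0011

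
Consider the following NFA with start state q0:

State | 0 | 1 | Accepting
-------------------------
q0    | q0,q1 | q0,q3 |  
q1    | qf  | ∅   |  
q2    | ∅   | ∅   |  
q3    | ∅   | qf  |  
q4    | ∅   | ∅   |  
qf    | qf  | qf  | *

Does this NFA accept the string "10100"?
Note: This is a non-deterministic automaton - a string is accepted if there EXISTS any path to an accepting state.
Track the set of states the NFA could be in: start {q0}
Read '1': {q0} → {q0, q3}
Read '0': {q0, q3} → {q0, q1}
Read '1': {q0, q1} → {q0, q3}
Read '0': {q0, q3} → {q0, q1}
Read '0': {q0, q1} → {q0, q1, qf}
Final set {q0, q1, qf} contains accepting state(s) {qf} → accepted.

Final answer: Yes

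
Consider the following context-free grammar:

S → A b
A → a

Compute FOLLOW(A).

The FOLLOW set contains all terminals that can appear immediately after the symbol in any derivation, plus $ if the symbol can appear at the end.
A occurs only in S → A b, where it is immediately followed by the terminal b. So FOLLOW(A) = {b}.

Final answer: {b}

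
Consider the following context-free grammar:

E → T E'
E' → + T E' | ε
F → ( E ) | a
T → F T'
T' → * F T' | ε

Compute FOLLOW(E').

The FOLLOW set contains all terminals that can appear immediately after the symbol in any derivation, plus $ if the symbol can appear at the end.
Useful FIRST sets: FIRST(E') = {+, ε}, FIRST(T') = {*, ε} (both E' and T' are nullable).
FOLLOW(E): E is the start symbol → $; E appears in F → ( E ) followed by ')' → FOLLOW(E) = {), $}.
FOLLOW(E'): E' appears at the right end of E → T E' and of E' → + T E', so FOLLOW(E') ⊇ FOLLOW(E) (the second occurrence adds nothing new). FOLLOW(E') = {), $}.

Final answer: {$, )}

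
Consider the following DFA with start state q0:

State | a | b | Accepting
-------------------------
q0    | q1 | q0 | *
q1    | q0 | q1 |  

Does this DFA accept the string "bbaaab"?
Start in q0.
Read 'b': q0 → q0
Read 'b': q0 → q0
Read 'a': q0 → q1
Read 'a': q1 → q0
Read 'a': q0 → q1
Read 'b': q1 → q1
Final state q1 is not accepting, so the string is rejected.

Final answer: No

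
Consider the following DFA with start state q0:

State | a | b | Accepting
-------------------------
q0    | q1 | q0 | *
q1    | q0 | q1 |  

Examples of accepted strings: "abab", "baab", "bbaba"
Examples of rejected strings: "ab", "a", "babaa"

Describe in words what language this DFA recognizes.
strings over {a,b} with an even number of a's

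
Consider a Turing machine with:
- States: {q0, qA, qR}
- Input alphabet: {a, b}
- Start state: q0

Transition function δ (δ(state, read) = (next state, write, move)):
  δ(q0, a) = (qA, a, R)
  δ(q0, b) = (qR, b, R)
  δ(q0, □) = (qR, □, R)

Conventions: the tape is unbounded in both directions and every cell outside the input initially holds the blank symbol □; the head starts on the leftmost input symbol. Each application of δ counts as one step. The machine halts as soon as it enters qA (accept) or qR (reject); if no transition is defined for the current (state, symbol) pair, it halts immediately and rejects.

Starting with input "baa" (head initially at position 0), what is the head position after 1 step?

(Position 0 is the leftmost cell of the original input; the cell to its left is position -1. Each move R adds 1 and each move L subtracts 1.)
Step 0: [q0]baa (head at position 0)
Step 1: δ(q0, b) = (qR, b, R)  ⊢  b[qR]aa (head at position 1)
Head position after 1 step: 1

Final answer: Position 1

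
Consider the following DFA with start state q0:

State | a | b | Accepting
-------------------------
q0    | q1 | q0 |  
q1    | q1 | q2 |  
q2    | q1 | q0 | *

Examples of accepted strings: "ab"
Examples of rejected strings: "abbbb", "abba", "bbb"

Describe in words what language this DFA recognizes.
strings over {a,b} ending with 'ab'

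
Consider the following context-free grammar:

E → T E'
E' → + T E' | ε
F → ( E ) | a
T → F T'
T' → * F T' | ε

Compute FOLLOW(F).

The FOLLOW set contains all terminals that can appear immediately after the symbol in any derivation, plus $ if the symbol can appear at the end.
Useful FIRST sets: FIRST(E') = {+, ε}, FIRST(T') = {*, ε} (both E' and T' are nullable).
FOLLOW(E): E is the start symbol → $; E appears in F → ( E ) followed by ')' → FOLLOW(E) = {), $}.
FOLLOW(E'): E' appears at the right end of E → T E' and of E' → + T E', so FOLLOW(E') ⊇ FOLLOW(E) (the second occurrence adds nothing new). FOLLOW(E') = {), $}.
FOLLOW(T): in E → T E' and E' → + T E', T is followed by E': add FIRST(E') minus ε = {+}; since E' is nullable, also add FOLLOW(E) and FOLLOW(E') = {), $}. FOLLOW(T) = {+, ), $}.
FOLLOW(T'): T' appears at the right end of T → F T' and of T' → * F T', so FOLLOW(T') = FOLLOW(T) = {+, ), $}.
FOLLOW(F): in T → F T' and T' → * F T', F is followed by T': add FIRST(T') minus ε = {*}; since T' is nullable, also add FOLLOW(T) and FOLLOW(T') = {+, ), $}. FOLLOW(F) = {*, +, ), $}.

Final answer: {$, ), *, +}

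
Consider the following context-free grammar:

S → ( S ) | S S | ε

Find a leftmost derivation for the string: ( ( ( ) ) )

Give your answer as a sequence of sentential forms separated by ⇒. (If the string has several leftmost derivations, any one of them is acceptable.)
Start with S.
Step 1: the leftmost non-terminal is S; apply S → ( S ):  ( S )
Step 2: the leftmost non-terminal is S; apply S → ( S ):  ( ( S ) )
Step 3: the leftmost non-terminal is S; apply S → ( S ):  ( ( ( S ) ) )
Step 4: the leftmost non-terminal is S; apply S → ε:  ( ( ( ) ) )

Final answer: S ⇒ ( S ) ⇒ ( ( S ) ) ⇒ ( ( ( S ) ) ) ⇒ ( ( ( ) ) )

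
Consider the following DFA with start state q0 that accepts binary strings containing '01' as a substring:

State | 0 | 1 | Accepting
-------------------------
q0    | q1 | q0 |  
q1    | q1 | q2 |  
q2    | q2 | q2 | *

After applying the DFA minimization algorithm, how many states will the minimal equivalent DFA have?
All 3 states are reachable from q0, so none can be removed as unreachable.
Table-filling: first mark every (accepting, non-accepting) pair as distinguishable (accepting: {q2}; non-accepting: {q0, q1}).
Round 1: (q0, q1) on '1' go to q0 and q2, already distinguishable → mark.
Every pair of states is distinguishable, so the DFA is already minimal.
Equivalence classes: {q0}, {q1}, {q2} → 3 states.

Final answer: 3 states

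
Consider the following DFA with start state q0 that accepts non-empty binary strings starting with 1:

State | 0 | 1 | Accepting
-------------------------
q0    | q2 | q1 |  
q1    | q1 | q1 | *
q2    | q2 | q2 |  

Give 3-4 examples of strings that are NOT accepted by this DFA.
Any strings that end in a non-accepting state work; for example:
"0": q0 → q2; q2 is not accepting → rejected
"000": q0 → q2 → q2 → q2; q2 is not accepting → rejected
"0101": q0 → q2 → q2 → q2 → q2; q2 is not accepting → rejected
"0111": q0 → q2 → q2 → q2 → q2; q2 is not accepting → rejected

Final answer: "0", "000", "0101", "0111"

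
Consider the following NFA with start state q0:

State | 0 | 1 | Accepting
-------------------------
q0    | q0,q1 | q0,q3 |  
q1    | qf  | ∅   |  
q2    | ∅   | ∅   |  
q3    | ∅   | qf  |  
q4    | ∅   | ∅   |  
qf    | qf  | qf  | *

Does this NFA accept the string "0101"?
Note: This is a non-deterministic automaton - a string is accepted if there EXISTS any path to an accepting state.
Track the set of states the NFA could be in: start {q0}
Read '0': {q0} → {q0, q1}
Read '1': {q0, q1} → {q0, q3}
Read '0': {q0, q3} → {q0, q1}
Read '1': {q0, q1} → {q0, q3}
Final set {q0, q3} contains no accepting state → rejected.

Final answer: No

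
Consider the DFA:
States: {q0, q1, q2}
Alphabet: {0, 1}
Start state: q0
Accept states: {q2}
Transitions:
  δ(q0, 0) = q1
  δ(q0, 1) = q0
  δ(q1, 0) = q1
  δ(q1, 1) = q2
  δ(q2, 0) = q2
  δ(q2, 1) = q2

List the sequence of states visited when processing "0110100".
Starting at q0
Read '0': q0 -> q1
Read '1': q1 -> q2
Read '1': q2 -> q2
Read '0': q2 -> q2
Read '1': q2 -> q2
Read '0': q2 -> q2
Read '0': q2 -> q2

Final answer: q0 -> q1 -> q2 -> q2 -> q2 -> q2 -> q2 -> q2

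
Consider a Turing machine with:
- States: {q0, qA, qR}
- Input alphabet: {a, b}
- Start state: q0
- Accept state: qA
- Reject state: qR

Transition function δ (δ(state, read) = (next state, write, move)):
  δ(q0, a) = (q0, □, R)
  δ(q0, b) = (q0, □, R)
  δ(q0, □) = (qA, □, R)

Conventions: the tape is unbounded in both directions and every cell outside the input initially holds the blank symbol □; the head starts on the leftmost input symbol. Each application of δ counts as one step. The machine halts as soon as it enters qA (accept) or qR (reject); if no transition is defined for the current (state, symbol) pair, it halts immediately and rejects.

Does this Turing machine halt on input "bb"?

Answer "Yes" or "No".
Step 0: [q0]bb (head at position 0)
Step 1: δ(q0, b) = (q0, □, R)  ⊢  □[q0]b (head at position 1)
Step 2: δ(q0, b) = (q0, □, R)  ⊢  □□[q0]□ (head at position 2)
Step 3: δ(q0, □) = (qA, □, R)  ⊢  □□□[qA]□ (head at position 3)
The machine is in qA, so it halts and accepts.
It halts after 3 steps.

Final answer: Yes - halts after 3 steps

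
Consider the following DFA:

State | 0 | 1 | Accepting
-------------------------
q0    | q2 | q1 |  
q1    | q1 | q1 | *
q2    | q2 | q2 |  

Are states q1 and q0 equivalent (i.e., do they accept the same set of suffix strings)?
Try the suffix ε (the empty string).
From q1: q1 — accepting.
From q0: q0 — not accepting.
The two states disagree on this suffix, so they are not equivalent.

Final answer: No. Distinguishing string: ε (the empty string) - accepted from q1 but not from q0.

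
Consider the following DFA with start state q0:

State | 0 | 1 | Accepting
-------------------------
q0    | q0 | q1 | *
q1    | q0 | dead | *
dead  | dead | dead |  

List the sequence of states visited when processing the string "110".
q0 → q1 → dead → dead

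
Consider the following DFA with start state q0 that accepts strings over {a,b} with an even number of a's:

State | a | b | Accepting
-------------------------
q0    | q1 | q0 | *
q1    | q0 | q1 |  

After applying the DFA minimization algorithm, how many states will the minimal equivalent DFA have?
All 2 states are reachable from q0, so none can be removed as unreachable.
Table-filling: first mark every (accepting, non-accepting) pair as distinguishable (accepting: {q0}; non-accepting: {q1}).
Every pair of states is distinguishable, so the DFA is already minimal.
Equivalence classes: {q0}, {q1} → 2 states.

Final answer: 2 states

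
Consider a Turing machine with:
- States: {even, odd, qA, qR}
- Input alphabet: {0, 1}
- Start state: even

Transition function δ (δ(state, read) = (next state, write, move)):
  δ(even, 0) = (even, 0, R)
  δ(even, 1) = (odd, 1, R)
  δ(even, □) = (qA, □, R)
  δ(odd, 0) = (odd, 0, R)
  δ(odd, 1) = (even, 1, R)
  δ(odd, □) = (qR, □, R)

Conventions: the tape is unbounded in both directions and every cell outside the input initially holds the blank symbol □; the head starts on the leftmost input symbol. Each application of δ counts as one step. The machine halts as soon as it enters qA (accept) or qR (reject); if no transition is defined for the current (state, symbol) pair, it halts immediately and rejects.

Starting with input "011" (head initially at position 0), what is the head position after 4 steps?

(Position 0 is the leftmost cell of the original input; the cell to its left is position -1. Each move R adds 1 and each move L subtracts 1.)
Step 0: [even]011 (head at position 0)
Step 1: δ(even, 0) = (even, 0, R)  ⊢  0[even]11 (head at position 1)
Step 2: δ(even, 1) = (odd, 1, R)  ⊢  01[odd]1 (head at position 2)
Step 3: δ(odd, 1) = (even, 1, R)  ⊢  011[even]□ (head at position 3)
Step 4: δ(even, □) = (qA, □, R)  ⊢  011□[qA]□ (head at position 4)
Head position after 4 steps: 4

Final answer: Position 4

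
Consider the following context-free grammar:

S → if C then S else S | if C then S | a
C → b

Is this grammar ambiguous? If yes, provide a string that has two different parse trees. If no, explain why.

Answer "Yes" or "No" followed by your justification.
The 'dangling else' can attach to either if. Two leftmost derivations of  if b then if b then a else a:
  (1) S ⇒ if C then S else S ⇒ if b then S else S ⇒ if b then if C then S else S ⇒ if b then if b then S else S ⇒ if b then if b then a else S ⇒ if b then if b then a else a   (else belongs to the outer if)
  (2) S ⇒ if C then S ⇒ if b then S ⇒ if b then if C then S else S ⇒ if b then if b then S else S ⇒ if b then if b then a else S ⇒ if b then if b then a else a   (else belongs to the inner if)
Two distinct parse trees for the same string, so the grammar is ambiguous.

Final answer: Yes - the string 'if b then if b then a else a' has two distinct leftmost derivations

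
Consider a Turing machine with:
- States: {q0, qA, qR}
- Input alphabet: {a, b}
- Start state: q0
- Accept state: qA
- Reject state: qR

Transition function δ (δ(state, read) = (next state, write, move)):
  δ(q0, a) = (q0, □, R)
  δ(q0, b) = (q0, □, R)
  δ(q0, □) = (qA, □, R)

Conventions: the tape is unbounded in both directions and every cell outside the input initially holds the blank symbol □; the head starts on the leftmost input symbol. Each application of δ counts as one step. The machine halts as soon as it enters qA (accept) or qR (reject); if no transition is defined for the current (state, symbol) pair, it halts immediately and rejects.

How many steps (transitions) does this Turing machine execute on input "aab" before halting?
Step 0: [q0]aab (head at position 0)
Step 1: δ(q0, a) = (q0, □, R)  ⊢  □[q0]ab (head at position 1)
Step 2: δ(q0, a) = (q0, □, R)  ⊢  □□[q0]b (head at position 2)
Step 3: δ(q0, b) = (q0, □, R)  ⊢  □□□[q0]□ (head at position 3)
Step 4: δ(q0, □) = (qA, □, R)  ⊢  □□□□[qA]□ (head at position 4)
The machine is in qA, so it halts and accepts.
Number of transitions executed: 4.

Final answer: 4 steps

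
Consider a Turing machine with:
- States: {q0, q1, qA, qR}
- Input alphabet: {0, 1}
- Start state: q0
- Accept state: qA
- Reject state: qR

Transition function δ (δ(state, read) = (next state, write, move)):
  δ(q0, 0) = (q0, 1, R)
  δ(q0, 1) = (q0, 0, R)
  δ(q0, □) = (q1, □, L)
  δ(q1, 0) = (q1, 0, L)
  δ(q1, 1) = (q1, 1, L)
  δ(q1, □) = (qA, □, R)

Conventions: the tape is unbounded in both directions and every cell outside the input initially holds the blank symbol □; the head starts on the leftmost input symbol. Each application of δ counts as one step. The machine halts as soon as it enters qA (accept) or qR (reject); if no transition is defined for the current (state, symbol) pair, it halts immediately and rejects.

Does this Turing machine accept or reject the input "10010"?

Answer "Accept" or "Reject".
Step 0: [q0]10010 (head at position 0)
Step 1: δ(q0, 1) = (q0, 0, R)  ⊢  0[q0]0010 (head at position 1)
Step 2: δ(q0, 0) = (q0, 1, R)  ⊢  01[q0]010 (head at position 2)
Step 3: δ(q0, 0) = (q0, 1, R)  ⊢  011[q0]10 (head at position 3)
Step 4: δ(q0, 1) = (q0, 0, R)  ⊢  0110[q0]0 (head at position 4)
Step 5: δ(q0, 0) = (q0, 1, R)  ⊢  01101[q0]□ (head at position 5)
Step 6: δ(q0, □) = (q1, □, L)  ⊢  0110[q1]1□ (head at position 4)
Step 7: δ(q1, 1) = (q1, 1, L)  ⊢  011[q1]01□ (head at position 3)
Step 8: δ(q1, 0) = (q1, 0, L)  ⊢  01[q1]101□ (head at position 2)
Step 9: δ(q1, 1) = (q1, 1, L)  ⊢  0[q1]1101□ (head at position 1)
Step 10: δ(q1, 1) = (q1, 1, L)  ⊢  [q1]01101□ (head at position 0)
Step 11: δ(q1, 0) = (q1, 0, L)  ⊢  [q1]□01101□ (head at position -1)
Step 12: δ(q1, □) = (qA, □, R)  ⊢  □[qA]01101□ (head at position 0)
The machine is in qA, so it halts and accepts.

Final answer: Accept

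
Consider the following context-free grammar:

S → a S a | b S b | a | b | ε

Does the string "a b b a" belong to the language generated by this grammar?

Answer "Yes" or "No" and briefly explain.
A derivation exists: S ⇒ a S a ⇒ a b S b a ⇒ a b b a (using S → a S a, S → b S b, then S → ε).

Final answer: Yes - a valid derivation exists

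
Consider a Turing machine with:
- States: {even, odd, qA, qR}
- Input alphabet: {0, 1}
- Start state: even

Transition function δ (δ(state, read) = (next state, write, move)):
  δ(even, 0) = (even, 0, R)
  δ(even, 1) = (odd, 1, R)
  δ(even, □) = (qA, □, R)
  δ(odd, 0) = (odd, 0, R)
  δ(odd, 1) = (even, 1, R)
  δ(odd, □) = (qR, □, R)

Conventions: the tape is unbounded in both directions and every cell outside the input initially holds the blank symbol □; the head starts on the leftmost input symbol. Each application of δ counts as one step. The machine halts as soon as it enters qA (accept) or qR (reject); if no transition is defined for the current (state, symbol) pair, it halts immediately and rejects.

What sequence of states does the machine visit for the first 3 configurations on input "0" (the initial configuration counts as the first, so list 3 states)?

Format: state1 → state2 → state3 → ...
Step 0: [even]0 (head at position 0)
Step 1: δ(even, 0) = (even, 0, R)  ⊢  0[even]□ (head at position 1)
Step 2: δ(even, □) = (qA, □, R)  ⊢  0□[qA]□ (head at position 2)
Reading off the states of these 3 configurations: even → even → qA

Final answer: even → even → qA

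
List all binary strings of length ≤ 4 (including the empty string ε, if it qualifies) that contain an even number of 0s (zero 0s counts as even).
Checking every binary string of length 0 to 4:
  Length 0: accepted: ε | rejected: (none)
  Length 1: accepted: 1 | rejected: 0
  Length 2: accepted: 00, 11 | rejected: 01, 10
  Length 3: accepted: 001, 010, 100, 111 | rejected: 000, 011, 101, 110
  Length 4: accepted: 0000, 0011, 0101, 0110, 1001, 1010, 1100, 1111 | rejected: 0001, 0010, 0100, 0111, 1000, 1011, 1101, 1110
Total: 16 string(s).

Final answer: ε, 1, 00, 11, 001, 010, 100, 111, 0000, 0011, 0101, 0110, 1001, 1010, 1100, 1111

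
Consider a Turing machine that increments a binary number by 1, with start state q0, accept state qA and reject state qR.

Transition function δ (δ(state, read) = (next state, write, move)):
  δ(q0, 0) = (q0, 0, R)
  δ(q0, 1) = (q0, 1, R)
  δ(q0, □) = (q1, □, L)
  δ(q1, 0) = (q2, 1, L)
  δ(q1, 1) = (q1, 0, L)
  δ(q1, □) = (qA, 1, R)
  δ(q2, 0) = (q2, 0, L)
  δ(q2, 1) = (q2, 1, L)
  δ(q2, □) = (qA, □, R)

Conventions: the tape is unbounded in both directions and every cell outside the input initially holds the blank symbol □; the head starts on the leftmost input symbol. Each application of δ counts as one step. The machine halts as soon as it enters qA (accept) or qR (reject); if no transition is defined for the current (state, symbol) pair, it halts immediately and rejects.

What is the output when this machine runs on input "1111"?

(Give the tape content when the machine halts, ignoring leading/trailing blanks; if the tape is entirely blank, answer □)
Step 0: [q0]1111 (head at position 0)
Step 1: δ(q0, 1) = (q0, 1, R)  ⊢  1[q0]111 (head at position 1)
Step 2: δ(q0, 1) = (q0, 1, R)  ⊢  11[q0]11 (head at position 2)
Step 3: δ(q0, 1) = (q0, 1, R)  ⊢  111[q0]1 (head at position 3)
Step 4: δ(q0, 1) = (q0, 1, R)  ⊢  1111[q0]□ (head at position 4)
Step 5: δ(q0, □) = (q1, □, L)  ⊢  111[q1]1□ (head at position 3)
Step 6: δ(q1, 1) = (q1, 0, L)  ⊢  11[q1]10□ (head at position 2)
Step 7: δ(q1, 1) = (q1, 0, L)  ⊢  1[q1]100□ (head at position 1)
Step 8: δ(q1, 1) = (q1, 0, L)  ⊢  [q1]1000□ (head at position 0)
Step 9: δ(q1, 1) = (q1, 0, L)  ⊢  [q1]□0000□ (head at position -1)
Step 10: δ(q1, □) = (qA, 1, R)  ⊢  1[qA]0000□ (head at position 0)
The machine is in qA, so it halts and accepts.
Tape content when halted (ignoring surrounding blanks): 10000

Final answer: Output: 10000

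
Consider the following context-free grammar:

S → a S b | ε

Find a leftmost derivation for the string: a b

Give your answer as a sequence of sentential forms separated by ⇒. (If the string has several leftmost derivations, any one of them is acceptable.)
Start with S.
Step 1: the leftmost non-terminal is S; apply S → a S b:  a S b
Step 2: the leftmost non-terminal is S; apply S → ε:  a b

Final answer: S ⇒ a S b ⇒ a b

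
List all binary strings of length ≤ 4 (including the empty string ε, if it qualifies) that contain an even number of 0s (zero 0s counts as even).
Checking every binary string of length 0 to 4:
  Length 0: accepted: ε | rejected: (none)
  Length 1: accepted: 1 | rejected: 0
  Length 2: accepted: 00, 11 | rejected: 01, 10
  Length 3: accepted: 001, 010, 100, 111 | rejected: 000, 011, 101, 110
  Length 4: accepted: 0000, 0011, 0101, 0110, 1001, 1010, 1100, 1111 | rejected: 0001, 0010, 0100, 0111, 1000, 1011, 1101, 1110
Total: 16 string(s).

Final answer: ε, 1, 00, 11, 001, 010, 100, 111, 0000, 0011, 0101, 0110, 1001, 1010, 1100, 1111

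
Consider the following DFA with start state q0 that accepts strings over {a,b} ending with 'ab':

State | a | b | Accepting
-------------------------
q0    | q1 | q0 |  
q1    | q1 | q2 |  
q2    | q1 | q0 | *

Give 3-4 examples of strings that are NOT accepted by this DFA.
Any strings that end in a non-accepting state work; for example:
ε: q0; q0 is not accepting → rejected
"bbb": q0 → q0 → q0 → q0; q0 is not accepting → rejected
"aabb": q0 → q1 → q1 → q2 → q0; q0 is not accepting → rejected
"baaa": q0 → q0 → q1 → q1 → q1; q1 is not accepting → rejected

Final answer: ε, "bbb", "aabb", "baaa"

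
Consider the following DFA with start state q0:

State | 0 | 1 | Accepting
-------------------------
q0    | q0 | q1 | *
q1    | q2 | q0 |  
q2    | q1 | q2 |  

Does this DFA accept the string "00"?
Start in q0.
Read '0': q0 → q0
Read '0': q0 → q0
Final state q0 is accepting, so the string is accepted.

Final answer: Yes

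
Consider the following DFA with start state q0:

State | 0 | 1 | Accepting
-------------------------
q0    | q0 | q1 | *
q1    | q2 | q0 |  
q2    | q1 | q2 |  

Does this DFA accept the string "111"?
Start in q0.
Read '1': q0 → q1
Read '1': q1 → q0
Read '1': q0 → q1
Final state q1 is not accepting, so the string is rejected.

Final answer: No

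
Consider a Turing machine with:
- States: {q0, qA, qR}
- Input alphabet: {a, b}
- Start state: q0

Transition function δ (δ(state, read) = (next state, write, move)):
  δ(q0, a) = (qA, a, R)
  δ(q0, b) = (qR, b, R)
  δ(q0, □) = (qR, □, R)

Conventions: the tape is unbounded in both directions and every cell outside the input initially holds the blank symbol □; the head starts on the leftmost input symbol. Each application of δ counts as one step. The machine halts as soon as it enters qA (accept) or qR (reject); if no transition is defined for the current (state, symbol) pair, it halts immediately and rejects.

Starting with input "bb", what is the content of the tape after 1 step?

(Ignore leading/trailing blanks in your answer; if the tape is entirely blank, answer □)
Step 0: [q0]bb (head at position 0)
Step 1: δ(q0, b) = (qR, b, R)  ⊢  b[qR]b (head at position 1)
Tape after 1 step (ignoring surrounding blanks): bb

Final answer: Tape: bb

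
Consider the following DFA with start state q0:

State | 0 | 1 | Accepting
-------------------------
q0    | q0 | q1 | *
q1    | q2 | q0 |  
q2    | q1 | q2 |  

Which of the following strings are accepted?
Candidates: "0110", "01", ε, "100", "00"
"0110": q0 → q0 → q1 → q0 → q0; q0 is accepting → accepted
"01": q0 → q0 → q1; q1 is not accepting → rejected
ε: q0; q0 is accepting → accepted
"100": q0 → q1 → q2 → q1; q1 is not accepting → rejected
"00": q0 → q0 → q0; q0 is accepting → accepted

Final answer: "0110", ε, "00"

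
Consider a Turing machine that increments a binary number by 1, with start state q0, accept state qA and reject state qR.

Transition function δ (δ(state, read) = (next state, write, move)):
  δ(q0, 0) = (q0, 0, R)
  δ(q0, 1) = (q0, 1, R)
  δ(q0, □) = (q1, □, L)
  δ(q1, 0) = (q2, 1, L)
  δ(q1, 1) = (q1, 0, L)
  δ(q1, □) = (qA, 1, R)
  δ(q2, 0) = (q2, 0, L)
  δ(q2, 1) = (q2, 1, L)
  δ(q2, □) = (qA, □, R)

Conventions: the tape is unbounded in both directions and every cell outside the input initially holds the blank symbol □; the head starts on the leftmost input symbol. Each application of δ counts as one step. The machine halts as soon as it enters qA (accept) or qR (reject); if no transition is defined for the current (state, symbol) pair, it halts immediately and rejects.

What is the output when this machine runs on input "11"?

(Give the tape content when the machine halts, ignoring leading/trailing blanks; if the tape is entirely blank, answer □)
Step 0: [q0]11 (head at position 0)
Step 1: δ(q0, 1) = (q0, 1, R)  ⊢  1[q0]1 (head at position 1)
Step 2: δ(q0, 1) = (q0, 1, R)  ⊢  11[q0]□ (head at position 2)
Step 3: δ(q0, □) = (q1, □, L)  ⊢  1[q1]1□ (head at position 1)
Step 4: δ(q1, 1) = (q1, 0, L)  ⊢  [q1]10□ (head at position 0)
Step 5: δ(q1, 1) = (q1, 0, L)  ⊢  [q1]□00□ (head at position -1)
Step 6: δ(q1, □) = (qA, 1, R)  ⊢  1[qA]00□ (head at position 0)
The machine is in qA, so it halts and accepts.
Tape content when halted (ignoring surrounding blanks): 100

Final answer: Output: 100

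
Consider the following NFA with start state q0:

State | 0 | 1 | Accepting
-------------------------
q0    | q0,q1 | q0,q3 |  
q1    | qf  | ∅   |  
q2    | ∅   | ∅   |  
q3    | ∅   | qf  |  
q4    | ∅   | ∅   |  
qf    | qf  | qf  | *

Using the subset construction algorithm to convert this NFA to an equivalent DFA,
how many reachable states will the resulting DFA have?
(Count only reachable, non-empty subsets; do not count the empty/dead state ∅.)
Start subset: {q0}
{q0}: on 0 → {q0, q1}, on 1 → {q0, q3}
{q0, q1}: on 0 → {q0, q1, qf}, on 1 → {q0, q3}
{q0, q3}: on 0 → {q0, q1}, on 1 → {q0, q3, qf}
{q0, q1, qf}: on 0 → {q0, q1, qf}, on 1 → {q0, q3, qf}
{q0, q3, qf}: on 0 → {q0, q1, qf}, on 1 → {q0, q3, qf}
Reachable non-empty subsets: {q0}, {q0, q1}, {q0, q3}, {q0, q1, qf}, {q0, q3, qf} — 5 in total.

Final answer: 5 states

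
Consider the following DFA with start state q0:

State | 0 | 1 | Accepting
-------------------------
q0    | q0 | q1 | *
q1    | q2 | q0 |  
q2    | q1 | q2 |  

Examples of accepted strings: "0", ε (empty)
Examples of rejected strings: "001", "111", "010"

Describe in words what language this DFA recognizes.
binary numbers divisible by 3 (treating the string as a binary integer; leading zeros allowed, the empty string counts as 0)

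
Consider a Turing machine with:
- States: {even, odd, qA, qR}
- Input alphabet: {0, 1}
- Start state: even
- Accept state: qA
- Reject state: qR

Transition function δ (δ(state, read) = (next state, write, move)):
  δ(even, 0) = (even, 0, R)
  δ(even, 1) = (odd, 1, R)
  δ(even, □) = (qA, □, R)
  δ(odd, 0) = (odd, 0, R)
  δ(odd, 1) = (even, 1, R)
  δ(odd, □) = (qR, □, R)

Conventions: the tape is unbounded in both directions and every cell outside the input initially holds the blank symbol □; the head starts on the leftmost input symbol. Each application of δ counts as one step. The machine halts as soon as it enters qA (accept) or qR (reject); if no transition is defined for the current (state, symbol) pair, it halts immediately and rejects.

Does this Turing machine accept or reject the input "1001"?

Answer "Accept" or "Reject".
Step 0: [even]1001 (head at position 0)
Step 1: δ(even, 1) = (odd, 1, R)  ⊢  1[odd]001 (head at position 1)
Step 2: δ(odd, 0) = (odd, 0, R)  ⊢  10[odd]01 (head at position 2)
Step 3: δ(odd, 0) = (odd, 0, R)  ⊢  100[odd]1 (head at position 3)
Step 4: δ(odd, 1) = (even, 1, R)  ⊢  1001[even]□ (head at position 4)
Step 5: δ(even, □) = (qA, □, R)  ⊢  1001□[qA]□ (head at position 5)
The machine is in qA, so it halts and accepts.

Final answer: Accept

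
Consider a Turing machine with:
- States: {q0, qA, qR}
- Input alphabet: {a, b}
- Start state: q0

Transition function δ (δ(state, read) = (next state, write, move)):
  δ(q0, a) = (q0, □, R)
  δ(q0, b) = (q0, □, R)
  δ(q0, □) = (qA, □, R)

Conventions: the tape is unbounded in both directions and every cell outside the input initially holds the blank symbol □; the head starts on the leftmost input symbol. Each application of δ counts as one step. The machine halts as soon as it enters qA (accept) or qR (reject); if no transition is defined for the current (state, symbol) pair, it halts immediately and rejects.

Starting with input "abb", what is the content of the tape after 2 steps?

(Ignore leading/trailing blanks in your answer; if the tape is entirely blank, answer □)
Step 0: [q0]abb (head at position 0)
Step 1: δ(q0, a) = (q0, □, R)  ⊢  □[q0]bb (head at position 1)
Step 2: δ(q0, b) = (q0, □, R)  ⊢  □□[q0]b (head at position 2)
Tape after 2 steps (ignoring surrounding blanks): b

Final answer: Tape: b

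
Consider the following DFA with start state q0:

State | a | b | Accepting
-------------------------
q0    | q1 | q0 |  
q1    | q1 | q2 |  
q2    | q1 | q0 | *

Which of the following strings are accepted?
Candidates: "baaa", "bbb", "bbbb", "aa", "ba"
"baaa": q0 → q0 → q1 → q1 → q1; q1 is not accepting → rejected
"bbb": q0 → q0 → q0 → q0; q0 is not accepting → rejected
"bbbb": q0 → q0 → q0 → q0 → q0; q0 is not accepting → rejected
"aa": q0 → q1 → q1; q1 is not accepting → rejected
"ba": q0 → q0 → q1; q1 is not accepting → rejected

Final answer: None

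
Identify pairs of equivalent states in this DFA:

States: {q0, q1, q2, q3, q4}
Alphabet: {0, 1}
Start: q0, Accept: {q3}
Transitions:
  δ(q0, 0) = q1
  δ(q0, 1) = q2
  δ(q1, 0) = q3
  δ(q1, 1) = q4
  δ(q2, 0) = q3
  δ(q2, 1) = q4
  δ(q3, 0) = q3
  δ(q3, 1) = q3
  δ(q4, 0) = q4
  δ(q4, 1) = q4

Using the table-filling algorithm:
Round 0 – mark pairs where exactly one state is accepting: (q0,q3), (q1,q3), (q2,q3), (q3,q4)
Round 1 – newly marked: (q0,q1) [on 0: q1 vs q3, already marked]; (q0,q2) [on 0: q1 vs q3, already marked]; (q1,q4) [on 0: q3 vs q4, already marked]; (q2,q4) [on 0: q3 vs q4, already marked]
Round 2 – newly marked: (q0,q4) [on 0: q1 vs q4, already marked]
No further pairs can be marked.
(q1, q2) unmarked: δ(q1,0)=q3, δ(q2,0)=q3; δ(q1,1)=q4, δ(q2,1)=q4 → equivalent
Equivalent pairs: (q1, q2)

Final answer: Equivalent pairs: (q1, q2)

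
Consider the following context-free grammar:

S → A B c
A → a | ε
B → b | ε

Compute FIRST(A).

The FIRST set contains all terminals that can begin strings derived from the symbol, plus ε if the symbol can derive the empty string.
A → a contributes a; A → ε makes A nullable, contributing ε. FIRST(A) = {a, ε}.

Final answer: {a, ε}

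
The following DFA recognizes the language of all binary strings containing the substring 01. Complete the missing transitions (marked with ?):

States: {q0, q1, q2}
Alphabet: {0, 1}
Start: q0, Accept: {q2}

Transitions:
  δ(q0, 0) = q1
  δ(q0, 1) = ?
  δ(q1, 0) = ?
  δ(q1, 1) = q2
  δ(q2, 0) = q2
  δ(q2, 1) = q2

What each state remembers (consistent with the given transitions and accept states):
  q0: 01 not seen yet and the last symbol was not 0
  q1: 01 not seen yet and the last symbol was 0
  q2: the substring 01 has already been seen
Filling in the missing entries:
  δ(q0, 1): in q0 (01 not seen yet and the last symbol was not 0), after reading 1 we have: 01 not seen yet and the last symbol was not 0 → q0
  δ(q1, 0): in q1 (01 not seen yet and the last symbol was 0), after reading 0 we have: 01 not seen yet and the last symbol was 0 → q1

Final answer: δ(q0, 1) = q0; δ(q1, 0) = q1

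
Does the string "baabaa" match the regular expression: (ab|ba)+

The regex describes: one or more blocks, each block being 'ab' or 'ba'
No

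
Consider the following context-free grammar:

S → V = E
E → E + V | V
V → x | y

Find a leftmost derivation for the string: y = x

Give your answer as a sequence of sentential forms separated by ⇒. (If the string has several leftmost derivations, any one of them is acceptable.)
Start with S.
Step 1: the leftmost non-terminal is S; apply S → V = E:  V = E
Step 2: the leftmost non-terminal is V; apply V → y:  y = E
Step 3: the leftmost non-terminal is E; apply E → V:  y = V
Step 4: the leftmost non-terminal is V; apply V → x:  y = x

Final answer: S ⇒ V = E ⇒ y = E ⇒ y = V ⇒ y = x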